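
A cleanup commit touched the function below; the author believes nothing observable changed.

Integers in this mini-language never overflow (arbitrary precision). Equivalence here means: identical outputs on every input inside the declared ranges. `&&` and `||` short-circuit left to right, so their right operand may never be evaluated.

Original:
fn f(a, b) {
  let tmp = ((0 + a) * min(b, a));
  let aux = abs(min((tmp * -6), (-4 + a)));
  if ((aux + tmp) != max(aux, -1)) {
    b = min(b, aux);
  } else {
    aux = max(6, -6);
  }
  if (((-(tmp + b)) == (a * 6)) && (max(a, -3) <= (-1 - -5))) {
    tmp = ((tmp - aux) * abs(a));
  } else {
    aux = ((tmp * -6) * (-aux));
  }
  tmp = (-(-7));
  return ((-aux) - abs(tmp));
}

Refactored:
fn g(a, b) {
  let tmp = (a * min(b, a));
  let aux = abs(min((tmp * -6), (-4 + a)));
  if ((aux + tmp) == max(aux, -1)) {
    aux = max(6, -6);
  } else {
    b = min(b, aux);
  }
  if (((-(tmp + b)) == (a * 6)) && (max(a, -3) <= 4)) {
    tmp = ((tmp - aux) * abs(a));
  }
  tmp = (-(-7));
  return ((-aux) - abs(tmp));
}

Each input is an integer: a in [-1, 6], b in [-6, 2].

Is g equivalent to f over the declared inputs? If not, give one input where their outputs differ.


Input a=-1, b=-6: -1303 from f versus -43 from g.
verdict: not equivalent; witness: a=-1, b=-6


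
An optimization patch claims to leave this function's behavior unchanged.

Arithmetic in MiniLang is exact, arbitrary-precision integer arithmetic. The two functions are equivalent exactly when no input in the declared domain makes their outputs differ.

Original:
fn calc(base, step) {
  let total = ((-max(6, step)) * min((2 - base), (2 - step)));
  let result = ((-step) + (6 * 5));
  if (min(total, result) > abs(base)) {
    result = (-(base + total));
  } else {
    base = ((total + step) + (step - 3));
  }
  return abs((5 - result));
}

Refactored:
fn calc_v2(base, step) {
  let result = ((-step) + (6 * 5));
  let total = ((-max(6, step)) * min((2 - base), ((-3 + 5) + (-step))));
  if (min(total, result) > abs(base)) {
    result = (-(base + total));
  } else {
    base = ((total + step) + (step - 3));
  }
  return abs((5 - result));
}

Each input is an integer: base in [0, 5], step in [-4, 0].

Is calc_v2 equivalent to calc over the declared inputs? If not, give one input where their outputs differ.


The two are interchangeable: constant usage differs, arithmetic usage differs, and every declared input agrees.
As a probe, take base=3, step=-3: calc runs total=6, then result=33, then (min(total, result) > abs(base)) is true, then result=-9, then returns 14; calc_v2 runs result=33, then total=6, then (min(total, result) > abs(base)) is true, then result=-9, then returns 14; both end at 14.
An exhaustive pass over the 30 declared inputs shows identical outputs.
verdict: equivalent


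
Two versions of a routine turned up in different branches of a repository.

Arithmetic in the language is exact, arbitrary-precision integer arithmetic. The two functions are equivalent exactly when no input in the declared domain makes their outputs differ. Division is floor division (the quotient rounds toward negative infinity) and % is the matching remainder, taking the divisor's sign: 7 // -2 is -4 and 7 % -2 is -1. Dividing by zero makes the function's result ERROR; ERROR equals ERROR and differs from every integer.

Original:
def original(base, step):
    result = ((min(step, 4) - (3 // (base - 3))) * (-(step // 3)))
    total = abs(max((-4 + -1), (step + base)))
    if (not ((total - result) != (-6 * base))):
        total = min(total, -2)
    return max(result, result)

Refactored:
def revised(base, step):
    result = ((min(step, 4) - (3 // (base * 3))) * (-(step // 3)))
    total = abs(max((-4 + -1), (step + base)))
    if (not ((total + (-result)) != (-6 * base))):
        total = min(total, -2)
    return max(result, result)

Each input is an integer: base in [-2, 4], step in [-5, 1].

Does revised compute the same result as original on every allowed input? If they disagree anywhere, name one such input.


Consider the input base=0, step=-5.
original: result = -8; total = 5; (not ((total - result) != (-6 * base))) -> false; return -8
revised: division by zero -> ERROR
-8 and ERROR differ, so these are not the same function on this domain.
verdict: not equivalent; witness: base=0, step=-5


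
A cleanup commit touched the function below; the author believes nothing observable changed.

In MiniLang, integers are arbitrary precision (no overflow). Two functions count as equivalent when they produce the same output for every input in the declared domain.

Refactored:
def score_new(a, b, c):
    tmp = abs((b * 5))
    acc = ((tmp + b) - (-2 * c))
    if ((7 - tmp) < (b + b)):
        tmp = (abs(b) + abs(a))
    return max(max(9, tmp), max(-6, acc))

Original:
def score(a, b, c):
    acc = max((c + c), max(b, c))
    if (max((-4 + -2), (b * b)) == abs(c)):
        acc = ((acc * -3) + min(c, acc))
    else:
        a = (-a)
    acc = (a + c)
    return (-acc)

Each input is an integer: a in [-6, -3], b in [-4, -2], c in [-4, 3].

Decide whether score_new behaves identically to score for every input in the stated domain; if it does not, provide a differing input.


Take a=-6, b=-4, c=-4.
score: acc becomes -4; next (max((-4 + -2), (b * b)) == abs(c)) evaluates to false; next a becomes 6; next acc becomes 2; next final value -2
score_new: tmp becomes 20; next acc becomes 8; next ((7 - tmp) < (b + b)) evaluates to true; next tmp becomes 10; next final value 10
-2 against 10: the behavior changed.
verdict: not equivalent; witness: a=-6, b=-4, c=-4


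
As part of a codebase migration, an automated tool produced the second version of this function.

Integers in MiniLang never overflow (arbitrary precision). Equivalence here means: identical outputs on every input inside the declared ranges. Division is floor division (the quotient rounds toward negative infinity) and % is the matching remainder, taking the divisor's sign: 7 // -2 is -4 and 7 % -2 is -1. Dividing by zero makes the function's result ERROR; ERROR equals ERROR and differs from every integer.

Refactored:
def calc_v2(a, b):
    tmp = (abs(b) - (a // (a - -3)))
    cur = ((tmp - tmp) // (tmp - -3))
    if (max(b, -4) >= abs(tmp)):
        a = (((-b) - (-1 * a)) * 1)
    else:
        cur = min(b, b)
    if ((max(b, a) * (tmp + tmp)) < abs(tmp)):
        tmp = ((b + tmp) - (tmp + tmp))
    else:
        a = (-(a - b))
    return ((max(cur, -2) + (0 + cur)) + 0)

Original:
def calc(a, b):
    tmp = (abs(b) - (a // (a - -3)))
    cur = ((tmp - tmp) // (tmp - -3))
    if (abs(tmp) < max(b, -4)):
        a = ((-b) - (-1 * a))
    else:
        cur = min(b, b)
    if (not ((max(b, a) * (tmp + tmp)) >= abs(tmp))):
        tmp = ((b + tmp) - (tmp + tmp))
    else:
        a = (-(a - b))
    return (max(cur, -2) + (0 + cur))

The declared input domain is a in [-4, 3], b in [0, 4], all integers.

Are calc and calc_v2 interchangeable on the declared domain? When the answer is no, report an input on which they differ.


Try a=-4, b=2.
calc: tmp becomes -2; next cur becomes 0; next (abs(tmp) < max(b, -4)) evaluates to false; next cur becomes 2; next (not ((max(b, a) * (tmp + tmp)) >= abs(tmp))) evaluates to true; next tmp becomes 4; next final value 4
calc_v2: tmp becomes -2; next cur becomes 0; next (max(b, -4) >= abs(tmp)) evaluates to true; next a becomes -6; next ((max(b, a) * (tmp + tmp)) < abs(tmp)) evaluates to true; next tmp becomes 4; next final value 0
4 against 0: the behavior changed.
verdict: not equivalent; witness: a=-4, b=2


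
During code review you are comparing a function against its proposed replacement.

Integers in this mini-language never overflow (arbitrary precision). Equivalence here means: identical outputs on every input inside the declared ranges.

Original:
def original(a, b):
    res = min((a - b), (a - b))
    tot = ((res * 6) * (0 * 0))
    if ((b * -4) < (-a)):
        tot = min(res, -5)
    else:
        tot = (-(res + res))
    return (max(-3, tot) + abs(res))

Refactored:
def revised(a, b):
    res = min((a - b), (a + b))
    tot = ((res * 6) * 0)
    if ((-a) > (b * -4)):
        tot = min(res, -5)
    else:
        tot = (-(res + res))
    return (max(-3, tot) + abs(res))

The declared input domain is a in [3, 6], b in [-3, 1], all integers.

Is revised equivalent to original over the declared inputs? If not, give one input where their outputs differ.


Take a=3, b=-3.
original: res = 6; tot = 0; ((b * -4) < (-a)) -> false; tot = -12; return 3
revised: res = 0; tot = 0; ((-a) > (b * -4)) -> false; tot = 0; return 0
3 against 0: the behavior changed.
verdict: not equivalent; witness: a=3, b=-3


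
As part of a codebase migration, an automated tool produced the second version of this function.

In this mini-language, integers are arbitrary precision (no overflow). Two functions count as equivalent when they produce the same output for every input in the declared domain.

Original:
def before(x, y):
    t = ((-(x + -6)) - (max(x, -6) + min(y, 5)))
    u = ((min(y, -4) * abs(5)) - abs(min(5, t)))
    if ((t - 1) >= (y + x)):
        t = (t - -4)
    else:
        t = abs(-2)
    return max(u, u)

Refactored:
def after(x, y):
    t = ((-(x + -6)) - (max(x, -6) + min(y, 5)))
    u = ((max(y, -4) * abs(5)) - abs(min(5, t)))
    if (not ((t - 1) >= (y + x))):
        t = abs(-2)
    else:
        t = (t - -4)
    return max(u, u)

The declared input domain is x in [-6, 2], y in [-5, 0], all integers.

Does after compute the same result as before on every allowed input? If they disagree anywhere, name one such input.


These are not equivalent — on x=-6, y=-5 the outputs split (-30 vs -25).
before: t := 23 | u := -30 | ((t - 1) >= (y + x)): true | t := 27 | result -30
after: t := 23 | u := -25 | (not ((t - 1) >= (y + x))): false | t := 27 | result -25
verdict: not equivalent; witness: x=-6, y=-5


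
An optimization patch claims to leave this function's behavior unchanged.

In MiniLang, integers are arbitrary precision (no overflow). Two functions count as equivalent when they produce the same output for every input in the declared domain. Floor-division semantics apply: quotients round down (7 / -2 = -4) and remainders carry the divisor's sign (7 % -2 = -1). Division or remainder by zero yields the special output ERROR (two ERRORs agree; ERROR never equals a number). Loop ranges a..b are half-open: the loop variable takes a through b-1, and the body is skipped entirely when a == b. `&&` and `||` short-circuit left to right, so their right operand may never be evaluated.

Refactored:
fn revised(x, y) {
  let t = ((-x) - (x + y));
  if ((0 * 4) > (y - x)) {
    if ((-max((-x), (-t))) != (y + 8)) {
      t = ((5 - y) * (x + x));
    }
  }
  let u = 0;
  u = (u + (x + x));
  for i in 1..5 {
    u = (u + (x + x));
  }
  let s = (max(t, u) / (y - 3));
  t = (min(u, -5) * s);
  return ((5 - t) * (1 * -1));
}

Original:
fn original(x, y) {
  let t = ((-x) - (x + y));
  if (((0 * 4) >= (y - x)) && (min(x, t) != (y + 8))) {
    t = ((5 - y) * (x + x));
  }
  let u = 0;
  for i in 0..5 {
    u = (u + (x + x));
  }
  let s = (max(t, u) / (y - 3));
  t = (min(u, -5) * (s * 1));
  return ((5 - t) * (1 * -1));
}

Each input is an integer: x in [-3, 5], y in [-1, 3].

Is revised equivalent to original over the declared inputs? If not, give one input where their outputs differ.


On input x=-1, y=-1, original returns -25 while revised returns 5.
verdict: not equivalent; witness: x=-1, y=-1


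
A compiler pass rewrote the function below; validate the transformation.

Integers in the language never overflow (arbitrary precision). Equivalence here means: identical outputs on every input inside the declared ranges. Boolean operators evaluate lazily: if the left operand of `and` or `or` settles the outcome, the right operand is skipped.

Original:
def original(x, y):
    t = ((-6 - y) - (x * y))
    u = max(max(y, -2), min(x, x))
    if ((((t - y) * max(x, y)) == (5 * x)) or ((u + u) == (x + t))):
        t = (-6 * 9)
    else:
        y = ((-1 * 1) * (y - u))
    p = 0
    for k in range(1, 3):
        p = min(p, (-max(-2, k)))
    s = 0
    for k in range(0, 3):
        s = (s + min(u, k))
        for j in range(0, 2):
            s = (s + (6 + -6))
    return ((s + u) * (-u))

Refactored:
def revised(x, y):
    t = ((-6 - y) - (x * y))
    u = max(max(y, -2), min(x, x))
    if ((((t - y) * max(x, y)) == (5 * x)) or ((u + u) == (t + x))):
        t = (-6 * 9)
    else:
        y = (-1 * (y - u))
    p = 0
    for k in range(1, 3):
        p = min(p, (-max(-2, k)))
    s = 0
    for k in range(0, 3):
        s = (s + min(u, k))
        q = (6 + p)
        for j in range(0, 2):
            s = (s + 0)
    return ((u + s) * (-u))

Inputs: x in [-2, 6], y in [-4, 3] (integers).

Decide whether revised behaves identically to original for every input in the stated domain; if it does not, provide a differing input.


This is a faithful refactor — arithmetic usage differs, constant usage differs, statement counts differ, local variable names differ, but the computed results match everywhere.
Tracing x=0, y=-2: original: t = -4; u = 0; ((((t - y) * max(x, y)) == (5 * x)) or ((u + u) == (x + t))) -> true; t = -54; p = 0; [k=1]; p = -1; [k=2]; p = -2; s = 0; [k=0]; s = 0; [j=0]; s = 0; [j=1]; s = 0; [k=1]; s = 0; [j=0]; s = 0; [j=1]; s = 0; [k=2]; s = 0; [j=0]; s = 0; [j=1]; s = 0; return 0 | revised: t = -4; u = 0; ((((t - y) * max(x, y)) == (5 * x)) or ((u + u) == (t + x))) -> true; t = -54; p = 0; [k=1]; p = -1; [k=2]; p = -2; s = 0; [k=0]; s = 0; q = 4; [j=0]; s = 0; [j=1]; s = 0; [k=1]; s = 0; q = 4; [j=0]; s = 0; [j=1]; s = 0; [k=2]; s = 0; q = 4; [j=0]; s = 0; [j=1]; s = 0; return 0 — matching result 0.
Checked all 72 inputs in the declared domain: the outputs agree on every one.
verdict: equivalent


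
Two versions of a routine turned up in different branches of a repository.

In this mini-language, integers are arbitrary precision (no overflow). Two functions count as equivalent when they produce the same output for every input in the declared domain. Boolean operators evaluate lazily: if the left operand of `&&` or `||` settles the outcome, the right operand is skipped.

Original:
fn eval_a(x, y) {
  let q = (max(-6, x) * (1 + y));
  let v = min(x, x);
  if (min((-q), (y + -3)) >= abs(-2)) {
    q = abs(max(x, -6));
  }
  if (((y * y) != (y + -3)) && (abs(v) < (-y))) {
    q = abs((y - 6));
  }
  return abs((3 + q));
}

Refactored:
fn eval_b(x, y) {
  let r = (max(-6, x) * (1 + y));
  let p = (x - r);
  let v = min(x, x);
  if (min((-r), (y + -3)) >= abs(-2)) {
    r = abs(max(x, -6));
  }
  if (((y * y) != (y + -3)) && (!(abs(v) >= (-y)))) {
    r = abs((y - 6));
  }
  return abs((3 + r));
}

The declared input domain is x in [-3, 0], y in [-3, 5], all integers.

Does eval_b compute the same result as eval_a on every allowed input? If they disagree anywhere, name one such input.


The two versions differ — the changes include local variable names differ; also boolean connective usage differs; also comparison usage differs; also arithmetic usage differs; also statement counts differ.
One worked example (x=0, y=-3) — eval_a: q := 0 | v := 0 | (min((-q), (y + -3)) >= abs(-2)): false | (((y * y) != (y + -3)) && (abs(v) < (-y))): true | q := 9 | result 12; eval_b: r := 0 | p := 0 | v := 0 | (min((-r), (y + -3)) >= abs(-2)): false | (((y * y) != (y + -3)) && (!(abs(v) >= (-y)))): true | r := 9 | result 12; agreement on 12.
Sweeping the whole domain (36 inputs) finds no disagreement.
verdict: equivalent


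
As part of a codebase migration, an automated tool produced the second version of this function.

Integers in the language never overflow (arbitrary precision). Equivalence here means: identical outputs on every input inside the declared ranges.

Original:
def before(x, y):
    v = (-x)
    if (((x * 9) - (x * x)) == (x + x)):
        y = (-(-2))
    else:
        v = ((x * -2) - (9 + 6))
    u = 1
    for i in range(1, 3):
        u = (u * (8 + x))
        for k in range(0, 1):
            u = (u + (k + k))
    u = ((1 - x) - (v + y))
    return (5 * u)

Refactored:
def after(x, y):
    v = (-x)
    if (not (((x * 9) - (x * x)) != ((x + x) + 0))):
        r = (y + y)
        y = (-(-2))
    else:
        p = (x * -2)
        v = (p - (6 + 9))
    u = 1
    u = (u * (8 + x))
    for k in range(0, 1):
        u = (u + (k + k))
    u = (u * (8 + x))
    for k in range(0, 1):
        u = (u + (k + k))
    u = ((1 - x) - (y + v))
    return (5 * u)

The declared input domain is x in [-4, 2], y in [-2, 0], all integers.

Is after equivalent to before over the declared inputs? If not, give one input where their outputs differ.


Changes here: boolean connective usage differs; and loop structure differs; and local variable names differ; and constant usage differs; and statement counts differ; and comparison usage differs; and arithmetic usage differs; the full 21-point sweep finds no disagreement.
verdict: equivalent


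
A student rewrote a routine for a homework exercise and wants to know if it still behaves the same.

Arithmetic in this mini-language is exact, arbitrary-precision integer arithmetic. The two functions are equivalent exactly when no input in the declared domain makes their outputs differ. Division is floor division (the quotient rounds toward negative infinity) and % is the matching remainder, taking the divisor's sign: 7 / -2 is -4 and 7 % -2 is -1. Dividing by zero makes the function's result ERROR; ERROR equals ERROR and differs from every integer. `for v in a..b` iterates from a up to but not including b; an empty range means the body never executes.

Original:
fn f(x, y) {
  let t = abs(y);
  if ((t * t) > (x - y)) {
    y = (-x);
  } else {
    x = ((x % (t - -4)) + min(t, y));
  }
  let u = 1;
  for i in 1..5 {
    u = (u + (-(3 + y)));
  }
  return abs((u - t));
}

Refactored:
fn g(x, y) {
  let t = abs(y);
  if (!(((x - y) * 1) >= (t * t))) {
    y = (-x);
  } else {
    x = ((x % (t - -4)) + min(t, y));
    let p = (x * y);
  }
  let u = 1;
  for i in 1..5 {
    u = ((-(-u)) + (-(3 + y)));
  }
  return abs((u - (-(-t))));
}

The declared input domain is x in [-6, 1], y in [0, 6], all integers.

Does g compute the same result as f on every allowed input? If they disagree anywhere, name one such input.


Differences: constant usage differs, plus boolean connective usage differs, plus statement counts differ, plus comparison usage differs, plus local variable names differ, plus arithmetic usage differs — yet all 56 inputs agree.
verdict: equivalent


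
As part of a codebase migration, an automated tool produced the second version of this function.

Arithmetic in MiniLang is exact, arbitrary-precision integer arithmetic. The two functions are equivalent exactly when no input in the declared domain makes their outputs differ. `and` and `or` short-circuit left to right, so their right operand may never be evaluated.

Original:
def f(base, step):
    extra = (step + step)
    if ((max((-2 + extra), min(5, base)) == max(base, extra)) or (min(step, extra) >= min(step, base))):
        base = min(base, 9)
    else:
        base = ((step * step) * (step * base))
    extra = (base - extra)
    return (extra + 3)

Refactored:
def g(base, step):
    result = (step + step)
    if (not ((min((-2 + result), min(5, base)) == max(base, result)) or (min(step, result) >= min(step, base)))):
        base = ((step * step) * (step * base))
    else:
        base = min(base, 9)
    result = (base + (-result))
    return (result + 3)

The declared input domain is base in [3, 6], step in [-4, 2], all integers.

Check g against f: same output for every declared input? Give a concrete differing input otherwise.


Try base=3, step=-4.
f: extra=-8, then ((max((-2 + extra), min(5, base)) == max(base, extra)) or (min(step, extra) >= min(step, base))) is true, then base=3, then extra=11, then returns 14
g: result=-8, then (not ((min((-2 + result), min(5, base)) == max(base, result)) or (min(step, result) >= min(step, base)))) is true, then base=-192, then result=-184, then returns -181
14 against -181: the behavior changed.
verdict: not equivalent; witness: base=3, step=-4


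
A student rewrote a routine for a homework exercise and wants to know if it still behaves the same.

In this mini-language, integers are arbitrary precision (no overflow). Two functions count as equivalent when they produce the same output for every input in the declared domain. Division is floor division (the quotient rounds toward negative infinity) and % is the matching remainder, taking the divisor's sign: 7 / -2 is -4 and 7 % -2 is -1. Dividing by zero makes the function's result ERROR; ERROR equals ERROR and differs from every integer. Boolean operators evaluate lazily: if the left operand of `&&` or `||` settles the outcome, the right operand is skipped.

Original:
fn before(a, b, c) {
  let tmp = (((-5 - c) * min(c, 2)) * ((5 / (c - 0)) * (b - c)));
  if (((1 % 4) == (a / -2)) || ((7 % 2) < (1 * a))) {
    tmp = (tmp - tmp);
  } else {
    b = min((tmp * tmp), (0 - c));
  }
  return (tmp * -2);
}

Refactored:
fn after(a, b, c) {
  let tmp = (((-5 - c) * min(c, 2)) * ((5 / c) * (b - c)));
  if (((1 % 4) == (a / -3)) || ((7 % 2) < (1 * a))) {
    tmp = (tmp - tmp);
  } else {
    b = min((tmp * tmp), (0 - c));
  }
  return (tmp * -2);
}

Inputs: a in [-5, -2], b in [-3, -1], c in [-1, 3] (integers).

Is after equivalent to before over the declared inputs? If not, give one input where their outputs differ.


Take a=-5, b=-3, c=-1.
before: tmp=40, then (((1 % 4) == (a / -2)) || ((7 % 2) < (1 * a))) is false, then b=1, then returns -80
after: tmp=40, then (((1 % 4) == (a / -3)) || ((7 % 2) < (1 * a))) is true, then tmp=0, then returns 0
-80 against 0: the behavior changed.
verdict: not equivalent; witness: a=-5, b=-3, c=-1


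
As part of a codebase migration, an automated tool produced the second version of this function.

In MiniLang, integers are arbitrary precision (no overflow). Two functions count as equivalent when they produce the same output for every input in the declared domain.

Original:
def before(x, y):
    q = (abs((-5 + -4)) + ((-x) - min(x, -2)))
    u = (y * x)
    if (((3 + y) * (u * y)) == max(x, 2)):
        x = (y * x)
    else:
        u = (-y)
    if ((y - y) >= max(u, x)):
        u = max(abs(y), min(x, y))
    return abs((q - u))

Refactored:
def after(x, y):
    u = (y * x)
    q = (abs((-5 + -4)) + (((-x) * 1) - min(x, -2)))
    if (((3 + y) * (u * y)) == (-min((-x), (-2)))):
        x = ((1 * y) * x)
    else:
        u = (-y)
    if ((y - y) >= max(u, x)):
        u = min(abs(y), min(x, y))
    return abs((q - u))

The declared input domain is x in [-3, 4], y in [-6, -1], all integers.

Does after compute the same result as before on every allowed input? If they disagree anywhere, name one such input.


Input x=1, y=-1: 9 from before versus 11 from after.
verdict: not equivalent; witness: x=1, y=-1


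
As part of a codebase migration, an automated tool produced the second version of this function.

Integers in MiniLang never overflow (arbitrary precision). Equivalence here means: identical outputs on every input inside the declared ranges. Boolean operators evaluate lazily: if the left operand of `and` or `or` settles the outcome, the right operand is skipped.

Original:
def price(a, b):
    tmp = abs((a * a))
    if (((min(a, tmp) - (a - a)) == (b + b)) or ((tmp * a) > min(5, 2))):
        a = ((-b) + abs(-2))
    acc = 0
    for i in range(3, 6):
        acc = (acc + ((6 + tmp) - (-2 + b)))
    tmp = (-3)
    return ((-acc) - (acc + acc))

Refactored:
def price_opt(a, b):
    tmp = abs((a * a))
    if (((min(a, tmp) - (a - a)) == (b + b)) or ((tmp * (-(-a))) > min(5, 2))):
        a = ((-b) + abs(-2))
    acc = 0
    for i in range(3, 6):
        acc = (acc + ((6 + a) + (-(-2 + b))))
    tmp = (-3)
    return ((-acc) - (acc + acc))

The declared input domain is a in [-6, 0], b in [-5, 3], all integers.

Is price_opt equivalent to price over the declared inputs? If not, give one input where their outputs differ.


Input a=-6, b=-5: -441 from price versus -63 from price_opt.
verdict: not equivalent; witness: a=-6, b=-5


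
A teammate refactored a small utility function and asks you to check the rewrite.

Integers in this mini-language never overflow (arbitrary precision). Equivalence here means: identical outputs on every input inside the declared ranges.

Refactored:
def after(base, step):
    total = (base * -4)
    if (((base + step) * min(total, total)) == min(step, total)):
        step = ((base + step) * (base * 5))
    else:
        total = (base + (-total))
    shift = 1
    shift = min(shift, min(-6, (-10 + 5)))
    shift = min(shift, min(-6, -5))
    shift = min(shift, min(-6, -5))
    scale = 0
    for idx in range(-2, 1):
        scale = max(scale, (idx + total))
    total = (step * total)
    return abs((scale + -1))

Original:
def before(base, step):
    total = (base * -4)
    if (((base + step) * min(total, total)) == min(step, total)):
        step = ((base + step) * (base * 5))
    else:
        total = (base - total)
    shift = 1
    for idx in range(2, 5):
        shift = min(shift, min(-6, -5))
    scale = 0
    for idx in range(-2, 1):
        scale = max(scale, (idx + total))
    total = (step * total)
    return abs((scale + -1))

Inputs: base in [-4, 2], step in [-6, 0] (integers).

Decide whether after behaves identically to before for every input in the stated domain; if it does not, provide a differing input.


Side by side, the visible changes include: min/max/abs usage differs, plus statement counts differ, plus arithmetic usage differs, plus loop structure differs, plus constant usage differs.
Tracing base=-4, step=-4: before: total := 16 | (((base + step) * min(total, total)) == min(step, total)): false | total := -20 | shift := 1 | iter idx=2: | shift := -6 | iter idx=3: | shift := -6 | iter idx=4: | shift := -6 | scale := 0 | iter idx=-2: | scale := 0 | iter idx=-1: | scale := 0 | iter idx=0: | scale := 0 | total := 80 | result 1 | after: total := 16 | (((base + step) * min(total, total)) == min(step, total)): false | total := -20 | shift := 1 | shift := -6 | shift := -6 | shift := -6 | scale := 0 | iter idx=-2: | scale := 0 | iter idx=-1: | scale := 0 | iter idx=0: | scale := 0 | total := 80 | result 1 — matching result 1.
Checked all 49 inputs in the declared domain: the outputs agree on every one.
verdict: equivalent


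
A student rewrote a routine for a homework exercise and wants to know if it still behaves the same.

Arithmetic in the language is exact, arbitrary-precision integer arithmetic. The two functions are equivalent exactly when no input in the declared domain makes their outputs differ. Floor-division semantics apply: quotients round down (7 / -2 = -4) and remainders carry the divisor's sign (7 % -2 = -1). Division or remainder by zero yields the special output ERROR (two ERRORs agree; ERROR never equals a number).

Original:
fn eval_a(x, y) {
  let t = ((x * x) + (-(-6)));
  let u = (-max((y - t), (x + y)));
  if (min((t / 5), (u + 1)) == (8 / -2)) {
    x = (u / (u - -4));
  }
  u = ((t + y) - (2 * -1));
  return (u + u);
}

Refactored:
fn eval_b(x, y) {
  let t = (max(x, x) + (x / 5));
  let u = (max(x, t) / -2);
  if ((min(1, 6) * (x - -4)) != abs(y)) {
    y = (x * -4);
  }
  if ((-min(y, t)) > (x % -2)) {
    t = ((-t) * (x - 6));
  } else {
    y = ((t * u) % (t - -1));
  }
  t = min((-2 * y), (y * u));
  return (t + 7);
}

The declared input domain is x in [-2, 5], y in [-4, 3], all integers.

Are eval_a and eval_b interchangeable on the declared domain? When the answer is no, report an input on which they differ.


Input x=-2, y=-4: 16 from eval_a versus -9 from eval_b.
verdict: not equivalent; witness: x=-2, y=-4


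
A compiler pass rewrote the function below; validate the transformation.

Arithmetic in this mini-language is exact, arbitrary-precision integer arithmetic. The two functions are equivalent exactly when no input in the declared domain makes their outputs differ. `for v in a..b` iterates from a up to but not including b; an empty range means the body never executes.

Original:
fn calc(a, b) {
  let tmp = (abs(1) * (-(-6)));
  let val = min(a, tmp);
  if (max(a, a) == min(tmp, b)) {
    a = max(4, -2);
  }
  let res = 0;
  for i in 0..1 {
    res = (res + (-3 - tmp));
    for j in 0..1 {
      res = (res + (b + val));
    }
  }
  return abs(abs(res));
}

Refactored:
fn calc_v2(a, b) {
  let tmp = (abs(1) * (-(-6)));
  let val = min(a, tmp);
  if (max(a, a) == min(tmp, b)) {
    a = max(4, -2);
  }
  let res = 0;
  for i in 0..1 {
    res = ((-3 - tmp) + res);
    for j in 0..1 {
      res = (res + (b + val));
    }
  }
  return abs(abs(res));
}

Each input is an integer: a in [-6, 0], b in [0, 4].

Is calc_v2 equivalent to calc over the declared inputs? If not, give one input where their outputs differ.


The two are interchangeable: same computation, different form, and every declared input agrees.
As a probe, take a=0, b=3: calc runs tmp=6, then val=0, then (max(a, a) == min(tmp, b)) is false, then res=0, then (i=0), then res=-9, then (j=0), then res=-6, then returns 6; calc_v2 runs tmp=6, then val=0, then (max(a, a) == min(tmp, b)) is false, then res=0, then (i=0), then res=-9, then (j=0), then res=-6, then returns 6; both end at 6.
Every one of the 35 inputs gives matching results.
verdict: equivalent


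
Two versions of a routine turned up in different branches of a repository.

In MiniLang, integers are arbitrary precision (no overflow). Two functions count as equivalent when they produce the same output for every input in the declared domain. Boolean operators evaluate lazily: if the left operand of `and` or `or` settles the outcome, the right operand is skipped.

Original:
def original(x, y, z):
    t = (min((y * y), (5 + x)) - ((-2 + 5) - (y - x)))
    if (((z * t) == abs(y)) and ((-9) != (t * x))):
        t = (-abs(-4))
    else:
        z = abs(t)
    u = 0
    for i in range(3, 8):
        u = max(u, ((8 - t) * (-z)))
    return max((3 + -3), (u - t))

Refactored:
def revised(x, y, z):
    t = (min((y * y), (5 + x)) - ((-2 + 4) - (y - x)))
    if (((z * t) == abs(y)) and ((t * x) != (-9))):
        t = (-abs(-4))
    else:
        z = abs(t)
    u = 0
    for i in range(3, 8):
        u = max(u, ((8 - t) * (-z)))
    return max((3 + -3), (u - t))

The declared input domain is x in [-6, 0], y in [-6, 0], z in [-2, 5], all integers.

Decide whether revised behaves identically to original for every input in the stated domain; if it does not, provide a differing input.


Take x=-6, y=-6, z=-2.
original: t = -4; (((z * t) == abs(y)) and ((-9) != (t * x))) -> false; z = 4; u = 0; [i=3]; u = 0; [i=4]; u = 0; [i=5]; u = 0; [i=6]; u = 0; [i=7]; u = 0; return 4
revised: t = -3; (((z * t) == abs(y)) and ((t * x) != (-9))) -> true; t = -4; u = 0; [i=3]; u = 24; [i=4]; u = 24; [i=5]; u = 24; [i=6]; u = 24; [i=7]; u = 24; return 28
4 against 28: the behavior changed.
verdict: not equivalent; witness: x=-6, y=-6, z=-2


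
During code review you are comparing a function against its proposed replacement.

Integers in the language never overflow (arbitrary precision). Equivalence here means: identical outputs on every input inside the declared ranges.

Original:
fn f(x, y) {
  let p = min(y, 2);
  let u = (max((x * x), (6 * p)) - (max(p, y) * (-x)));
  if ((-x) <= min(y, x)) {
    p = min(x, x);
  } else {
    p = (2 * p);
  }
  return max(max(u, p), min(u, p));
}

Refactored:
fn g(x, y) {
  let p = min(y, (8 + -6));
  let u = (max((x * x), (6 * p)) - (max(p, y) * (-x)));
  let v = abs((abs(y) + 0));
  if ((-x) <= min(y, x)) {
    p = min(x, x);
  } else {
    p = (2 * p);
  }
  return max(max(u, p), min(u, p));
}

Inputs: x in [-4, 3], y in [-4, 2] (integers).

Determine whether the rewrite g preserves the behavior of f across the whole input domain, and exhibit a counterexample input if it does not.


Side by side, the visible changes include: statement counts differ, plus arithmetic usage differs, plus min/max/abs usage differs, plus constant usage differs, plus local variable names differ.
As a probe, take x=0, y=0: f runs p = 0; u = 0; ((-x) <= min(y, x)) -> true; p = 0; return 0; g runs p = 0; u = 0; v = 0; ((-x) <= min(y, x)) -> true; p = 0; return 0; both end at 0.
Across all 56 domain points the two functions coincide.
verdict: equivalent


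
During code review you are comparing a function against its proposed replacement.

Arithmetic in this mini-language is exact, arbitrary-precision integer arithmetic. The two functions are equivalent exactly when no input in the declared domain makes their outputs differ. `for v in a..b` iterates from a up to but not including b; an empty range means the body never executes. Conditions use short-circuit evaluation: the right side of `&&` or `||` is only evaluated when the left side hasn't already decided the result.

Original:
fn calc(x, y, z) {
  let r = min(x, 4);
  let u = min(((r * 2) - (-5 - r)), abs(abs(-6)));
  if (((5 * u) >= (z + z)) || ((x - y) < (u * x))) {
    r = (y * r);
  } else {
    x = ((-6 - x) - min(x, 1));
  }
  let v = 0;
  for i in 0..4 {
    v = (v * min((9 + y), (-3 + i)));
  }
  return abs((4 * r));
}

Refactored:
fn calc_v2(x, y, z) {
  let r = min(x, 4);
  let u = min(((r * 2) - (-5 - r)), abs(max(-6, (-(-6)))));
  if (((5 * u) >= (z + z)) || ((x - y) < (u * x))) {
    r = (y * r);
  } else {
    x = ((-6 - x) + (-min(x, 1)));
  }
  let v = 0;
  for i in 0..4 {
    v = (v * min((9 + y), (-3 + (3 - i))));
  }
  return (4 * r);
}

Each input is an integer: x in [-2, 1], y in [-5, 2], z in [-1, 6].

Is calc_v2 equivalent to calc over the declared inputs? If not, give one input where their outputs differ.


At x=-2, y=-5, z=-1: calc gives 8, calc_v2 gives -8.
verdict: not equivalent; witness: x=-2, y=-5, z=-1


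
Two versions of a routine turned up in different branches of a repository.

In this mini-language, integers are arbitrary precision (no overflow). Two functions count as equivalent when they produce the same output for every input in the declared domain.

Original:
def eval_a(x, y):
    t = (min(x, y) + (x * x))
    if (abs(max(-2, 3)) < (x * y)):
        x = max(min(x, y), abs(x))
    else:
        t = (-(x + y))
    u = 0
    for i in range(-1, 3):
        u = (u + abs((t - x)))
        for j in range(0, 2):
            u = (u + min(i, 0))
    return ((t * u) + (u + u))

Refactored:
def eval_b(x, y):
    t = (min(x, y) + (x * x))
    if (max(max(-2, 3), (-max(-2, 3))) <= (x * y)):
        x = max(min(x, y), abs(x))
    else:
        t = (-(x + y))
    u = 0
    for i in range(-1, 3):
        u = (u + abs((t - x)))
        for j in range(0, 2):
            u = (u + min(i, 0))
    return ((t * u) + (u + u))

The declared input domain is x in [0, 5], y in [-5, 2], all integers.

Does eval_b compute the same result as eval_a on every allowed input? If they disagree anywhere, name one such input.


On input x=3, y=1, eval_a returns -52 while eval_b returns 312.
verdict: not equivalent; witness: x=3, y=1


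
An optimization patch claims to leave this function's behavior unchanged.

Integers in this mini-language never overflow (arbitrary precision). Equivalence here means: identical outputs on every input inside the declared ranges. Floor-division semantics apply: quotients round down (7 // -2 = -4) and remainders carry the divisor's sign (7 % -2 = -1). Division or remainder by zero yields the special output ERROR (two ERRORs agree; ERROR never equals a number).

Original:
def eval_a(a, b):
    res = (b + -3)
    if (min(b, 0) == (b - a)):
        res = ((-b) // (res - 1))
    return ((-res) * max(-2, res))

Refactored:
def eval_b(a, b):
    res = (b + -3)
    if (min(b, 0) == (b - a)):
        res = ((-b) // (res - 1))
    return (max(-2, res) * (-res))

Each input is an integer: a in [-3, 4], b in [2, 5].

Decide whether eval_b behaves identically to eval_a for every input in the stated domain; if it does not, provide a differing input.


Reading the diff, among the changes: same computation, different form.
Tracing a=4, b=2: eval_a: res := -1 | (min(b, 0) == (b - a)): false | result -1 | eval_b: res := -1 | (min(b, 0) == (b - a)): false | result -1 — matching result -1.
Across all 32 domain points the two functions coincide.
verdict: equivalent


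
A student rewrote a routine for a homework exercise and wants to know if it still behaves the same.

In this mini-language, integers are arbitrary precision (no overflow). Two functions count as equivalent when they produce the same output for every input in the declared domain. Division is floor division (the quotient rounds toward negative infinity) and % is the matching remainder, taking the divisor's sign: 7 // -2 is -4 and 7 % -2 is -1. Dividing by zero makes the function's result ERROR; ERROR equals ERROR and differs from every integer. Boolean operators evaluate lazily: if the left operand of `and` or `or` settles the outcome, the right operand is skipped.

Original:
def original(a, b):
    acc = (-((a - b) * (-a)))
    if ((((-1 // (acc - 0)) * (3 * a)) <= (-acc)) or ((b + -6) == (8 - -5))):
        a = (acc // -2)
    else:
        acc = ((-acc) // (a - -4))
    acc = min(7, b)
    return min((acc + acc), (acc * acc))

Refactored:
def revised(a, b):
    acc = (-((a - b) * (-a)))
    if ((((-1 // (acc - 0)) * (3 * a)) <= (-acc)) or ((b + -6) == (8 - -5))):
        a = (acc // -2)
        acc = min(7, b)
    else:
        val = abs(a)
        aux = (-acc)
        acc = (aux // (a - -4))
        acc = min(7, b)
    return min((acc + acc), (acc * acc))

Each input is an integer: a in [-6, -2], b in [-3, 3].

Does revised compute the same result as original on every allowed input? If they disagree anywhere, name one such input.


The two are interchangeable: min/max/abs usage differs, and statement counts differ, and local variable names differ, and constant usage differs, and every declared input agrees.
Tracing a=-3, b=3: original: acc=18, then ((((-1 // (acc - 0)) * (3 * a)) <= (-acc)) or ((b + -6) == (8 - -5))) is false, then acc=-18, then acc=3, then returns 6 | revised: acc=18, then ((((-1 // (acc - 0)) * (3 * a)) <= (-acc)) or ((b + -6) == (8 - -5))) is false, then val=3, then aux=-18, then acc=-18, then acc=3, then returns 6 — matching result 6.
An exhaustive pass over the 35 declared inputs shows identical outputs.
verdict: equivalent


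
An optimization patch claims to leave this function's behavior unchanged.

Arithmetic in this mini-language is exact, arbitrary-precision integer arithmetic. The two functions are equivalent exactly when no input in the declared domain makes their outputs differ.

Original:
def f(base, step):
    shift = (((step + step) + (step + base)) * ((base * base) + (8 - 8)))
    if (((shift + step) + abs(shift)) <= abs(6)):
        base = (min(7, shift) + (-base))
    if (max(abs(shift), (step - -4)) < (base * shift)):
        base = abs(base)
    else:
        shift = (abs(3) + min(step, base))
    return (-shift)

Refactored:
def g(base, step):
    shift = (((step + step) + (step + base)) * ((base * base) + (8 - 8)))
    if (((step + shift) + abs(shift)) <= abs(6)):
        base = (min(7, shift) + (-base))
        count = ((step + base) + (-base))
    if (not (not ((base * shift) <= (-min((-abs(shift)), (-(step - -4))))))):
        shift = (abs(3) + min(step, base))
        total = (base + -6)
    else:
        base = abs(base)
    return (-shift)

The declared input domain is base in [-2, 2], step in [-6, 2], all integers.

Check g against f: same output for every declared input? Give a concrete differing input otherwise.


Comparing the listings, the differences include: comparison usage differs; and arithmetic usage differs; and statement counts differ; and min/max/abs usage differs; and local variable names differ; and boolean connective usage differs; and constant usage differs.
Tracing base=-2, step=-3: f: shift=-44, then (((shift + step) + abs(shift)) <= abs(6)) is true, then base=-42, then (max(abs(shift), (step - -4)) < (base * shift)) is true, then base=42, then returns 44 | g: shift=-44, then (((step + shift) + abs(shift)) <= abs(6)) is true, then base=-42, then count=-3, then (not (not ((base * shift) <= (-min((-abs(shift)), (-(step - -4))))))) is false, then base=42, then returns 44 — matching result 44.
Checked all 45 inputs in the declared domain: the outputs agree on every one.
verdict: equivalent
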